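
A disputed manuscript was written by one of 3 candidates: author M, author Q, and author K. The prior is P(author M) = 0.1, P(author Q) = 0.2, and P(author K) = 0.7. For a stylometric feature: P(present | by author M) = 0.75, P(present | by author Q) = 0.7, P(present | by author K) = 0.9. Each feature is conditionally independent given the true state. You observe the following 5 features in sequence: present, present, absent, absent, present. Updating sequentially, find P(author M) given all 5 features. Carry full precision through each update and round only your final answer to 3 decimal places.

0.190

Apply Bayes' rule sequentially, carrying P(author M) forward.
After 'present': normaliser = 0.75·0.1000 + 0.7·0.2000 + 0.9·0.7000; P(author M) ≈ 0.0888, P(author Q) ≈ 0.1657, P(author K) ≈ 0.7456
After 'present': normaliser = 0.75·0.0888 + 0.7·0.1657 + 0.9·0.7456; P(author M) ≈ 0.0780, P(author Q) ≈ 0.1359, P(author K) ≈ 0.7861
After 'absent': normaliser = 0.25·0.0780 + 0.3·0.1359 + 0.1·0.7861; P(author M) ≈ 0.1404, P(author Q) ≈ 0.2935, P(author K) ≈ 0.5661
After 'absent': normaliser = 0.25·0.1404 + 0.3·0.2935 + 0.1·0.5661; P(author M) ≈ 0.1953, P(author Q) ≈ 0.4898, P(author K) ≈ 0.3149
After 'present': normaliser = 0.75·0.1953 + 0.7·0.4898 + 0.9·0.3149; P(author M) ≈ 0.1895, P(author Q) ≈ 0.4437, P(author K) ≈ 0.3668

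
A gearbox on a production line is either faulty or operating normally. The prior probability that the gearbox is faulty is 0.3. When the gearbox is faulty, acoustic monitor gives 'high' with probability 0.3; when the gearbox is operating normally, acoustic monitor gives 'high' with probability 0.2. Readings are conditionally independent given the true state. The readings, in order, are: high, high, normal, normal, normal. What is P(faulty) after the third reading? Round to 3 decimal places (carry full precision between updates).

After 'high': P(faulty) = 0.3·0.3000 / (0.3·0.3000 + 0.2·0.7000) ≈ 0.3913
After 'high': P(faulty) = 0.3·0.3913 / (0.3·0.3913 + 0.2·0.6087) ≈ 0.4909
After 'normal': P(faulty) = 0.7·0.4909 / (0.7·0.4909 + 0.8·0.5091) ≈ 0.4576

0.458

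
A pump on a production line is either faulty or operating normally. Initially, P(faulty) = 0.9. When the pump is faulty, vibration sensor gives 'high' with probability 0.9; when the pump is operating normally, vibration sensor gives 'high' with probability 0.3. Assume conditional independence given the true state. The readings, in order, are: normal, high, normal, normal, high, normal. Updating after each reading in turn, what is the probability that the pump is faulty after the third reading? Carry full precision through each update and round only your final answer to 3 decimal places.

Each posterior becomes the prior for the next update.
After 'normal': P(faulty) = 0.1·0.9000 / (0.1·0.9000 + 0.7·0.1000) ≈ 0.5625
After 'high': P(faulty) = 0.9·0.5625 / (0.9·0.5625 + 0.3·0.4375) ≈ 0.7941
After 'normal': P(faulty) = 0.1·0.7941 / (0.1·0.7941 + 0.7·0.2059) ≈ 0.3553

0.355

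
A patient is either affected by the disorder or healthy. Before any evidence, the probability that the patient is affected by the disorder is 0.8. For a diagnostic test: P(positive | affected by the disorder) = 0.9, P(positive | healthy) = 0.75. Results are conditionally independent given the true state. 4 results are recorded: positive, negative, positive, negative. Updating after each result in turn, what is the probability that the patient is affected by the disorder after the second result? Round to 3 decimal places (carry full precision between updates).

0.658

After 'positive': P(affected) = 0.9·0.8000 / (0.9·0.8000 + 0.75·0.2000) ≈ 0.8276
After 'negative': P(affected) = 0.1·0.8276 / (0.1·0.8276 + 0.25·0.1724) ≈ 0.6575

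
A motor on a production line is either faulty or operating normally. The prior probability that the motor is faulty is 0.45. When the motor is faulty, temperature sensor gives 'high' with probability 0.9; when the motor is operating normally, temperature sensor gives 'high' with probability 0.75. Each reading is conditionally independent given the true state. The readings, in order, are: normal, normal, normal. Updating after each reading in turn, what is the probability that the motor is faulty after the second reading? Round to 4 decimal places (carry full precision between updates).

0.1158

After 'normal': P(faulty) = 0.1·0.4500 / (0.1·0.4500 + 0.25·0.5500) ≈ 0.2466
After 'normal': P(faulty) = 0.1·0.2466 / (0.1·0.2466 + 0.25·0.7534) ≈ 0.1158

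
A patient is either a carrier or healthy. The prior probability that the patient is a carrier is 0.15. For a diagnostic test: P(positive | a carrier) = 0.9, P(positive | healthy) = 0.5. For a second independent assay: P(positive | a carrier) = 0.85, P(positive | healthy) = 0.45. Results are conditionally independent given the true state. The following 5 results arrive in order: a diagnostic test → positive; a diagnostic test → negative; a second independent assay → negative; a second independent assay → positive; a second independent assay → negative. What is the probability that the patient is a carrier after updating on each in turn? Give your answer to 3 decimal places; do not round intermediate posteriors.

After a diagnostic test='positive': P(carrier) = 0.9·0.1500 / (0.9·0.1500 + 0.5·0.8500) ≈ 0.2411
After a diagnostic test='negative': P(carrier) = 0.1·0.2411 / (0.1·0.2411 + 0.5·0.7589) ≈ 0.0597
After a second independent assay='negative': P(carrier) = 0.15·0.0597 / (0.15·0.0597 + 0.55·0.9403) ≈ 0.0170
After a second independent assay='positive': P(carrier) = 0.85·0.0170 / (0.85·0.0170 + 0.45·0.9830) ≈ 0.0317
After a second independent assay='negative': P(carrier) = 0.15·0.0317 / (0.15·0.0317 + 0.55·0.9683) ≈ 0.0088

0.009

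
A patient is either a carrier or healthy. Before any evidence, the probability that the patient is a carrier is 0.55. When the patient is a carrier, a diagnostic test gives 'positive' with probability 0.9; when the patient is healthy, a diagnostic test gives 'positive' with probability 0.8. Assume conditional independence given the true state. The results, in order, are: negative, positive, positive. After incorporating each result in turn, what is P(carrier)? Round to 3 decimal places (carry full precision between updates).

0.436

After 'negative': P(carrier) = 0.1·0.5500 / (0.1·0.5500 + 0.2·0.4500) ≈ 0.3793
After 'positive': P(carrier) = 0.9·0.3793 / (0.9·0.3793 + 0.8·0.6207) ≈ 0.4074
After 'positive': P(carrier) = 0.9·0.4074 / (0.9·0.4074 + 0.8·0.5926) ≈ 0.4361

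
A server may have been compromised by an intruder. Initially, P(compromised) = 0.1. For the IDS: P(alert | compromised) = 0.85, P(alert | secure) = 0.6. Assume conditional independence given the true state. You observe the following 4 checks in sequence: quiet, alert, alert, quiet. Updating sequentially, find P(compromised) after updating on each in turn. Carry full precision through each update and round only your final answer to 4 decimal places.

Apply Bayes' rule sequentially, carrying P(compromised) forward.
After 'quiet': P(compromised) = 0.15·0.1000 / (0.15·0.1000 + 0.4·0.9000) ≈ 0.0400
After 'alert': P(compromised) = 0.85·0.0400 / (0.85·0.0400 + 0.6·0.9600) ≈ 0.0557
After 'alert': P(compromised) = 0.85·0.0557 / (0.85·0.0557 + 0.6·0.9443) ≈ 0.0772
After 'quiet': P(compromised) = 0.15·0.0772 / (0.15·0.0772 + 0.4·0.9228) ≈ 0.0304

0.0304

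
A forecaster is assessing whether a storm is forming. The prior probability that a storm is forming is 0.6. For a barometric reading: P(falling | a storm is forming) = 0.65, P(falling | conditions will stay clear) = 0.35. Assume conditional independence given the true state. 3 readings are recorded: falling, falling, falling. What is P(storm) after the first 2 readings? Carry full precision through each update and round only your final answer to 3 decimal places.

0.838

After 'falling': P(storm) = 0.65·0.6000 / (0.65·0.6000 + 0.35·0.4000) ≈ 0.7358
After 'falling': P(storm) = 0.65·0.7358 / (0.65·0.7358 + 0.35·0.2642) ≈ 0.8380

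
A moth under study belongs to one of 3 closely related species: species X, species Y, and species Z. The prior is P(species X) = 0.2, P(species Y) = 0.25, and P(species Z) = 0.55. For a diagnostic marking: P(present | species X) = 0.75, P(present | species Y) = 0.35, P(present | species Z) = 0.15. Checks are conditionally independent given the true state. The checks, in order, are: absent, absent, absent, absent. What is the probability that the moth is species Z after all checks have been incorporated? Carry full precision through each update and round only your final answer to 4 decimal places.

0.8634

After 'absent': normaliser = 0.25·0.2000 + 0.65·0.2500 + 0.85·0.5500; P(species X) ≈ 0.0735, P(species Y) ≈ 0.2390, P(species Z) ≈ 0.6875
After 'absent': normaliser = 0.25·0.0735 + 0.65·0.2390 + 0.85·0.6875; P(species X) ≈ 0.0242, P(species Y) ≈ 0.2049, P(species Z) ≈ 0.7709
After 'absent': normaliser = 0.25·0.0242 + 0.65·0.2049 + 0.85·0.7709; P(species X) ≈ 0.0076, P(species Y) ≈ 0.1676, P(species Z) ≈ 0.8247
After 'absent': normaliser = 0.25·0.0076 + 0.65·0.1676 + 0.85·0.8247; P(species X) ≈ 0.0023, P(species Y) ≈ 0.1342, P(species Z) ≈ 0.8634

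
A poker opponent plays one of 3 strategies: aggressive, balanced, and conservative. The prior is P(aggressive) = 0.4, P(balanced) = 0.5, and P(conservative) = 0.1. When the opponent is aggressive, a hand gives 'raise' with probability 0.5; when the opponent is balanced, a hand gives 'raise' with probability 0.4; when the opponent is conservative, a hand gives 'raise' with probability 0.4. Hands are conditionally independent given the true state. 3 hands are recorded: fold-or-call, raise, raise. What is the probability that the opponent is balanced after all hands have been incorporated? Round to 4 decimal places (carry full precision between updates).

After 'fold-or-call': normaliser = 0.5·0.4000 + 0.6·0.5000 + 0.6·0.1000; P(aggressive) ≈ 0.3571, P(balanced) ≈ 0.5357, P(conservative) ≈ 0.1071
After 'raise': normaliser = 0.5·0.3571 + 0.4·0.5357 + 0.4·0.1071; P(aggressive) ≈ 0.4098, P(balanced) ≈ 0.4918, P(conservative) ≈ 0.0984
After 'raise': normaliser = 0.5·0.4098 + 0.4·0.4918 + 0.4·0.0984; P(aggressive) ≈ 0.4647, P(balanced) ≈ 0.4461, P(conservative) ≈ 0.0892

0.4461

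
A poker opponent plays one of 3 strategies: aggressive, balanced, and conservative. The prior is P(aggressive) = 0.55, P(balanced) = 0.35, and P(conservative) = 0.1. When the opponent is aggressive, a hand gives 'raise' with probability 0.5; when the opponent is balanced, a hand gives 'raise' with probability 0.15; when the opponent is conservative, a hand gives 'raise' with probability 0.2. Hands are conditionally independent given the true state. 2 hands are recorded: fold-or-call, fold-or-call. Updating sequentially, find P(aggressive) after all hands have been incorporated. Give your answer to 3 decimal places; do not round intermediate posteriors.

0.303

After 'fold-or-call': normaliser = 0.5·0.5500 + 0.85·0.3500 + 0.8·0.1000; P(aggressive) ≈ 0.4215, P(balanced) ≈ 0.4559, P(conservative) ≈ 0.1226
After 'fold-or-call': normaliser = 0.5·0.4215 + 0.85·0.4559 + 0.8·0.1226; P(aggressive) ≈ 0.3026, P(balanced) ≈ 0.5565, P(conservative) ≈ 0.1409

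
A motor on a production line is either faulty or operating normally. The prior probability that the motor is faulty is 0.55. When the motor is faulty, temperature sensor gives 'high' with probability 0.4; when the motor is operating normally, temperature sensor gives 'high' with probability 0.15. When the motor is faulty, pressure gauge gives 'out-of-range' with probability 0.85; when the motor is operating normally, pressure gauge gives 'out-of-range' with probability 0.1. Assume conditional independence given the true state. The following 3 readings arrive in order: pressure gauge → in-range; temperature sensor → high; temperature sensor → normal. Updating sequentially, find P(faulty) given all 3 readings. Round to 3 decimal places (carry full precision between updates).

0.277

After pressure gauge='in-range': P(faulty) = 0.15·0.5500 / (0.15·0.5500 + 0.9·0.4500) ≈ 0.1692
After temperature sensor='high': P(faulty) = 0.4·0.1692 / (0.4·0.1692 + 0.15·0.8308) ≈ 0.3520
After temperature sensor='normal': P(faulty) = 0.6·0.3520 / (0.6·0.3520 + 0.85·0.6480) ≈ 0.2772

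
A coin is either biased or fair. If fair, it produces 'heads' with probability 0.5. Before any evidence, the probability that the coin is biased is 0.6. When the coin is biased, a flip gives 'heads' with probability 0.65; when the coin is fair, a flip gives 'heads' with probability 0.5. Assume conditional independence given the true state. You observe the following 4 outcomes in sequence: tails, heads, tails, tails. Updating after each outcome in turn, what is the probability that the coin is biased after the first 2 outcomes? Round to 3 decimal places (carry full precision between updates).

After 'tails': P(biased) = 0.35·0.6000 / (0.35·0.6000 + 0.5·0.4000) ≈ 0.5122
After 'heads': P(biased) = 0.65·0.5122 / (0.65·0.5122 + 0.5·0.4878) ≈ 0.5772

0.577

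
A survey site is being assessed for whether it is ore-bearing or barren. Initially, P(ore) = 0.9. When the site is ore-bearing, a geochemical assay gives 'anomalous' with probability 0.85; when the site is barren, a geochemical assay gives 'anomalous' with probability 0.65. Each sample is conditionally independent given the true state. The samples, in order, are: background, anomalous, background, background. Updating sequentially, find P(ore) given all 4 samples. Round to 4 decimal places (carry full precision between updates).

Apply Bayes' rule sequentially, carrying P(ore) forward.
After 'background': P(ore) = 0.15·0.9000 / (0.15·0.9000 + 0.35·0.1000) ≈ 0.7941
After 'anomalous': P(ore) = 0.85·0.7941 / (0.85·0.7941 + 0.65·0.2059) ≈ 0.8345
After 'background': P(ore) = 0.15·0.8345 / (0.15·0.8345 + 0.35·0.1655) ≈ 0.6837
After 'background': P(ore) = 0.15·0.6837 / (0.15·0.6837 + 0.35·0.3163) ≈ 0.4809

0.4809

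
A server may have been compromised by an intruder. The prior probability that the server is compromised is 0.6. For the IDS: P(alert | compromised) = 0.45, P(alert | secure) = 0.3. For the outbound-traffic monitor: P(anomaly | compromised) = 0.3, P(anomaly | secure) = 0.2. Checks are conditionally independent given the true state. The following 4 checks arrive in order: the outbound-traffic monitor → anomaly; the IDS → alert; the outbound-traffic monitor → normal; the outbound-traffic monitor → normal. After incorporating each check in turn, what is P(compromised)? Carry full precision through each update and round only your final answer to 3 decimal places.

0.721

After the outbound-traffic monitor='anomaly': P(compromised) = 0.3·0.6000 / (0.3·0.6000 + 0.2·0.4000) ≈ 0.6923
After the IDS='alert': P(compromised) = 0.45·0.6923 / (0.45·0.6923 + 0.3·0.3077) ≈ 0.7714
After the outbound-traffic monitor='normal': P(compromised) = 0.7·0.7714 / (0.7·0.7714 + 0.8·0.2286) ≈ 0.7470
After the outbound-traffic monitor='normal': P(compromised) = 0.7·0.7470 / (0.7·0.7470 + 0.8·0.2530) ≈ 0.7210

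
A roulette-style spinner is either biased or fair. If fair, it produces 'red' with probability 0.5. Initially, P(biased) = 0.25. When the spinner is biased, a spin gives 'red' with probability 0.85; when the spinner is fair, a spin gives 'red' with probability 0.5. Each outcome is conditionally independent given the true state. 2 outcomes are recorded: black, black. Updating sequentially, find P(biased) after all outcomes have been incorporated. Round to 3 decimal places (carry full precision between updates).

0.029

After 'black': P(biased) = 0.15·0.2500 / (0.15·0.2500 + 0.5·0.7500) ≈ 0.0909
After 'black': P(biased) = 0.15·0.0909 / (0.15·0.0909 + 0.5·0.9091) ≈ 0.0291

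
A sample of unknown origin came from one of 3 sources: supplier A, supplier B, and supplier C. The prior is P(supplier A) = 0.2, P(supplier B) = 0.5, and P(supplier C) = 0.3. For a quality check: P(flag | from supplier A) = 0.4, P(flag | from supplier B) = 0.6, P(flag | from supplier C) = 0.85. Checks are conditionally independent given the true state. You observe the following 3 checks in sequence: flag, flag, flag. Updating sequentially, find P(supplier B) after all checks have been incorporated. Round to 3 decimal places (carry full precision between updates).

After 'flag': normaliser = 0.4·0.2000 + 0.6·0.5000 + 0.85·0.3000; P(supplier A) ≈ 0.1260, P(supplier B) ≈ 0.4724, P(supplier C) ≈ 0.4016
After 'flag': normaliser = 0.4·0.1260 + 0.6·0.4724 + 0.85·0.4016; P(supplier A) ≈ 0.0746, P(supplier B) ≈ 0.4198, P(supplier C) ≈ 0.5055
After 'flag': normaliser = 0.4·0.0746 + 0.6·0.4198 + 0.85·0.5055; P(supplier A) ≈ 0.0420, P(supplier B) ≈ 0.3541, P(supplier C) ≈ 0.6040

0.354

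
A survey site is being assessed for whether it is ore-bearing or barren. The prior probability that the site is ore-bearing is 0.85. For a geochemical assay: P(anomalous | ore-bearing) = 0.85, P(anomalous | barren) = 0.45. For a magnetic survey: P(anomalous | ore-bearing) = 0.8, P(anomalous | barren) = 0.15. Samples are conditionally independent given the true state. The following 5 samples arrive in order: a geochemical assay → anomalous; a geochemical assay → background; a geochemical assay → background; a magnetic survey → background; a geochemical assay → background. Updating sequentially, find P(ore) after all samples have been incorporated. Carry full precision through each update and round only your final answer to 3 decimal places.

0.049

After a geochemical assay='anomalous': P(ore) = 0.85·0.8500 / (0.85·0.8500 + 0.45·0.1500) ≈ 0.9146
After a geochemical assay='background': P(ore) = 0.15·0.9146 / (0.15·0.9146 + 0.55·0.0854) ≈ 0.7448
After a geochemical assay='background': P(ore) = 0.15·0.7448 / (0.15·0.7448 + 0.55·0.2552) ≈ 0.4433
After a magnetic survey='background': P(ore) = 0.2·0.4433 / (0.2·0.4433 + 0.85·0.5567) ≈ 0.1578
After a geochemical assay='background': P(ore) = 0.15·0.1578 / (0.15·0.1578 + 0.55·0.8422) ≈ 0.0486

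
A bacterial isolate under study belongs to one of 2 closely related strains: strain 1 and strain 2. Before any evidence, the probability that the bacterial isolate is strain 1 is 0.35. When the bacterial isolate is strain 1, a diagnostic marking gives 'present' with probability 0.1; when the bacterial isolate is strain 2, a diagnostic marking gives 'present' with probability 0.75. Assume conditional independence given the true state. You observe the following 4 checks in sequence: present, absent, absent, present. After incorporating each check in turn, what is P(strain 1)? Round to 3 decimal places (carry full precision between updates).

After 'present': P(strain 1) = 0.1·0.3500 / (0.1·0.3500 + 0.75·0.6500) ≈ 0.0670
After 'absent': P(strain 1) = 0.9·0.0670 / (0.9·0.0670 + 0.25·0.9330) ≈ 0.2054
After 'absent': P(strain 1) = 0.9·0.2054 / (0.9·0.2054 + 0.25·0.7946) ≈ 0.4820
After 'present': P(strain 1) = 0.1·0.4820 / (0.1·0.4820 + 0.75·0.5180) ≈ 0.1104

0.110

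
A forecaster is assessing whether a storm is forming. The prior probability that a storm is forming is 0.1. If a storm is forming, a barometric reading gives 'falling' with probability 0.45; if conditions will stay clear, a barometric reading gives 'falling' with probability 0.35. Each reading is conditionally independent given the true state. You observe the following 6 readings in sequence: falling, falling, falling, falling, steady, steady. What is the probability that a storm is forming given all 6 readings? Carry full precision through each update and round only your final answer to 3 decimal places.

Apply Bayes' rule sequentially, carrying P(storm) forward.
After 'falling': P(storm) = 0.45·0.1000 / (0.45·0.1000 + 0.35·0.9000) ≈ 0.1250
After 'falling': P(storm) = 0.45·0.1250 / (0.45·0.1250 + 0.35·0.8750) ≈ 0.1552
After 'falling': P(storm) = 0.45·0.1552 / (0.45·0.1552 + 0.35·0.8448) ≈ 0.1910
After 'falling': P(storm) = 0.45·0.1910 / (0.45·0.1910 + 0.35·0.8090) ≈ 0.2329
After 'steady': P(storm) = 0.55·0.2329 / (0.55·0.2329 + 0.65·0.7671) ≈ 0.2044
After 'steady': P(storm) = 0.55·0.2044 / (0.55·0.2044 + 0.65·0.7956) ≈ 0.1786

0.179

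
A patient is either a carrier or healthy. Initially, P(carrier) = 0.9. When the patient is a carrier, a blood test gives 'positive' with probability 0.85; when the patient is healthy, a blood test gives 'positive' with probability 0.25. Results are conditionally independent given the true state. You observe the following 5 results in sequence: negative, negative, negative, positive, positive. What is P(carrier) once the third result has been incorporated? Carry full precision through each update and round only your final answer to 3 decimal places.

After 'negative': P(carrier) = 0.15·0.9000 / (0.15·0.9000 + 0.75·0.1000) ≈ 0.6429
After 'negative': P(carrier) = 0.15·0.6429 / (0.15·0.6429 + 0.75·0.3571) ≈ 0.2647
After 'negative': P(carrier) = 0.15·0.2647 / (0.15·0.2647 + 0.75·0.7353) ≈ 0.0672

0.067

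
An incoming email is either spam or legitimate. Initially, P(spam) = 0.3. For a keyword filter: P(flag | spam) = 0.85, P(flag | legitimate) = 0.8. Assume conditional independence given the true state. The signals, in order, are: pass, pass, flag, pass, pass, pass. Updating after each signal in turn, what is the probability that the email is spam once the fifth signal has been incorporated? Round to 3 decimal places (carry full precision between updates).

0.126

Each posterior becomes the prior for the next update.
After 'pass': P(spam) = 0.15·0.3000 / (0.15·0.3000 + 0.2·0.7000) ≈ 0.2432
After 'pass': P(spam) = 0.15·0.2432 / (0.15·0.2432 + 0.2·0.7568) ≈ 0.1942
After 'flag': P(spam) = 0.85·0.1942 / (0.85·0.1942 + 0.8·0.8058) ≈ 0.2039
After 'pass': P(spam) = 0.15·0.2039 / (0.15·0.2039 + 0.2·0.7961) ≈ 0.1611
After 'pass': P(spam) = 0.15·0.1611 / (0.15·0.1611 + 0.2·0.8389) ≈ 0.1259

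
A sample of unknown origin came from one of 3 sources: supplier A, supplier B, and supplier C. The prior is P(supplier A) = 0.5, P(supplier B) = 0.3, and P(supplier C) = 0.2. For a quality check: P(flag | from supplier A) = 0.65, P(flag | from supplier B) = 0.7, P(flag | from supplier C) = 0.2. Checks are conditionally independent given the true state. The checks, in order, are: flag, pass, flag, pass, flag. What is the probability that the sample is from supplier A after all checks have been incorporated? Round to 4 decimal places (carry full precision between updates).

After 'flag': normaliser = 0.65·0.5000 + 0.7·0.3000 + 0.2·0.2000; P(supplier A) ≈ 0.5652, P(supplier B) ≈ 0.3652, P(supplier C) ≈ 0.0696
After 'pass': normaliser = 0.35·0.5652 + 0.3·0.3652 + 0.8·0.0696; P(supplier A) ≈ 0.5449, P(supplier B) ≈ 0.3018, P(supplier C) ≈ 0.1533
After 'flag': normaliser = 0.65·0.5449 + 0.7·0.3018 + 0.2·0.1533; P(supplier A) ≈ 0.5942, P(supplier B) ≈ 0.3544, P(supplier C) ≈ 0.0514
After 'pass': normaliser = 0.35·0.5942 + 0.3·0.3544 + 0.8·0.0514; P(supplier A) ≈ 0.5851, P(supplier B) ≈ 0.2991, P(supplier C) ≈ 0.1158
After 'flag': normaliser = 0.65·0.5851 + 0.7·0.2991 + 0.2·0.1158; P(supplier A) ≈ 0.6206, P(supplier B) ≈ 0.3417, P(supplier C) ≈ 0.0378

0.6206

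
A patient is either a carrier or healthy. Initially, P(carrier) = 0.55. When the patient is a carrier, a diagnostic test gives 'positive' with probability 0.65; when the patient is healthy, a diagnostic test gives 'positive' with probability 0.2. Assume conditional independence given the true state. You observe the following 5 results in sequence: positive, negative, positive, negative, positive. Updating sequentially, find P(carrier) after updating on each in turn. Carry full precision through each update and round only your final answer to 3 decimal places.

After 'positive': P(carrier) = 0.65·0.5500 / (0.65·0.5500 + 0.2·0.4500) ≈ 0.7989
After 'negative': P(carrier) = 0.35·0.7989 / (0.35·0.7989 + 0.8·0.2011) ≈ 0.6347
After 'positive': P(carrier) = 0.65·0.6347 / (0.65·0.6347 + 0.2·0.3653) ≈ 0.8496
After 'negative': P(carrier) = 0.35·0.8496 / (0.35·0.8496 + 0.8·0.1504) ≈ 0.7119
After 'positive': P(carrier) = 0.65·0.7119 / (0.65·0.7119 + 0.2·0.2881) ≈ 0.8893

0.889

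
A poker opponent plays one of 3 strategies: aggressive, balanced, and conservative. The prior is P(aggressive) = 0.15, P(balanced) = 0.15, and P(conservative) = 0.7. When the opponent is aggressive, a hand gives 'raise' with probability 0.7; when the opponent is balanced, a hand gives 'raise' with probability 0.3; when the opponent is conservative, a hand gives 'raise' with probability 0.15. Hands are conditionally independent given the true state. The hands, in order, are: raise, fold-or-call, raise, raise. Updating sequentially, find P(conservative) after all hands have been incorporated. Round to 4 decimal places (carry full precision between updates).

After 'raise': normaliser = 0.7·0.1500 + 0.3·0.1500 + 0.15·0.7000; P(aggressive) ≈ 0.4118, P(balanced) ≈ 0.1765, P(conservative) ≈ 0.4118
After 'fold-or-call': normaliser = 0.3·0.4118 + 0.7·0.1765 + 0.85·0.4118; P(aggressive) ≈ 0.2069, P(balanced) ≈ 0.2069, P(conservative) ≈ 0.5862
After 'raise': normaliser = 0.7·0.2069 + 0.3·0.2069 + 0.15·0.5862; P(aggressive) ≈ 0.4912, P(balanced) ≈ 0.2105, P(conservative) ≈ 0.2982
After 'raise': normaliser = 0.7·0.4912 + 0.3·0.2105 + 0.15·0.2982; P(aggressive) ≈ 0.7612, P(balanced) ≈ 0.1398, P(conservative) ≈ 0.0990

0.0990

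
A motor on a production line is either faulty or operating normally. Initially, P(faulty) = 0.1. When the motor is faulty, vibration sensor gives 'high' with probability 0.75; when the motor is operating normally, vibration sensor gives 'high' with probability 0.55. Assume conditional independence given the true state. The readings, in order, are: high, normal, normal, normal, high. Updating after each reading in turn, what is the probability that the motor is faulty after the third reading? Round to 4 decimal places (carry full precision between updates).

0.0447

After 'high': P(faulty) = 0.75·0.1000 / (0.75·0.1000 + 0.55·0.9000) ≈ 0.1316
After 'normal': P(faulty) = 0.25·0.1316 / (0.25·0.1316 + 0.45·0.8684) ≈ 0.0776
After 'normal': P(faulty) = 0.25·0.0776 / (0.25·0.0776 + 0.45·0.9224) ≈ 0.0447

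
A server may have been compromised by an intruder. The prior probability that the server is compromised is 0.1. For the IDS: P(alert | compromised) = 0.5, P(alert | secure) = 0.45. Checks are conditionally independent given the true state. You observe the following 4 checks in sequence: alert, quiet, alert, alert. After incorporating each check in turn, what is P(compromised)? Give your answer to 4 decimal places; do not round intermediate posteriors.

After 'alert': P(compromised) = 0.5·0.1000 / (0.5·0.1000 + 0.45·0.9000) ≈ 0.1099
After 'quiet': P(compromised) = 0.5·0.1099 / (0.5·0.1099 + 0.55·0.8901) ≈ 0.1009
After 'alert': P(compromised) = 0.5·0.1009 / (0.5·0.1009 + 0.45·0.8991) ≈ 0.1109
After 'alert': P(compromised) = 0.5·0.1109 / (0.5·0.1109 + 0.45·0.8891) ≈ 0.1217

0.1217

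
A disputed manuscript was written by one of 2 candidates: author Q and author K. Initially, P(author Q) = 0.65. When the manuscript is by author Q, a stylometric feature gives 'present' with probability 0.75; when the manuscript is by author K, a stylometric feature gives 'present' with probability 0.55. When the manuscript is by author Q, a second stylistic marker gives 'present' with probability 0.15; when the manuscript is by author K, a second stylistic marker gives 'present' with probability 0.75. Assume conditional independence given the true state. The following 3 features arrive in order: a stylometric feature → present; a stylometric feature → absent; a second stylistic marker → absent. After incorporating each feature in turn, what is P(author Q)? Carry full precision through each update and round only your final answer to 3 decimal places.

Apply Bayes' rule sequentially, carrying P(author Q) forward.
After a stylometric feature='present': P(author Q) = 0.75·0.6500 / (0.75·0.6500 + 0.55·0.3500) ≈ 0.7169
After a stylometric feature='absent': P(author Q) = 0.25·0.7169 / (0.25·0.7169 + 0.45·0.2831) ≈ 0.5845
After a second stylistic marker='absent': P(author Q) = 0.85·0.5845 / (0.85·0.5845 + 0.25·0.4155) ≈ 0.8271

0.827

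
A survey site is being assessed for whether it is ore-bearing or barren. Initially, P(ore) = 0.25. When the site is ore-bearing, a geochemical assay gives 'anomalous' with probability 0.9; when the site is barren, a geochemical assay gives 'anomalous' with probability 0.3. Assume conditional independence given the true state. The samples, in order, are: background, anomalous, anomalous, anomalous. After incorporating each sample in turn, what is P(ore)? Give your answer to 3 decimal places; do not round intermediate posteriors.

0.563

After 'background': P(ore) = 0.1·0.2500 / (0.1·0.2500 + 0.7·0.7500) ≈ 0.0455
After 'anomalous': P(ore) = 0.9·0.0455 / (0.9·0.0455 + 0.3·0.9545) ≈ 0.1250
After 'anomalous': P(ore) = 0.9·0.1250 / (0.9·0.1250 + 0.3·0.8750) ≈ 0.3000
After 'anomalous': P(ore) = 0.9·0.3000 / (0.9·0.3000 + 0.3·0.7000) ≈ 0.5625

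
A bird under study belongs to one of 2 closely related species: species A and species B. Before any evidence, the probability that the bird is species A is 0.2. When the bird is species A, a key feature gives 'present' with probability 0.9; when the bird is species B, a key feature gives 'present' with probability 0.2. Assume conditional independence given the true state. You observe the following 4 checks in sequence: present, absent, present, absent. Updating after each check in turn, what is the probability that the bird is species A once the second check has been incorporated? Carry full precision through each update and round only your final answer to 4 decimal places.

Each posterior becomes the prior for the next update.
After 'present': P(species A) = 0.9·0.2000 / (0.9·0.2000 + 0.2·0.8000) ≈ 0.5294
After 'absent': P(species A) = 0.1·0.5294 / (0.1·0.5294 + 0.8·0.4706) ≈ 0.1233

0.1233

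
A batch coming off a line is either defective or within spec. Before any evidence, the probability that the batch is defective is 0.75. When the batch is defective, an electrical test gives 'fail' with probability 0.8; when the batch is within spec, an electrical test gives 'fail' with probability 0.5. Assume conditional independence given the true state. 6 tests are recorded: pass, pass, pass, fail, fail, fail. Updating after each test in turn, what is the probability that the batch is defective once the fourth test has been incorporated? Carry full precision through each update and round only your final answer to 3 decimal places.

Each posterior becomes the prior for the next update.
After 'pass': P(defective) = 0.2·0.7500 / (0.2·0.7500 + 0.5·0.2500) ≈ 0.5455
After 'pass': P(defective) = 0.2·0.5455 / (0.2·0.5455 + 0.5·0.4545) ≈ 0.3243
After 'pass': P(defective) = 0.2·0.3243 / (0.2·0.3243 + 0.5·0.6757) ≈ 0.1611
After 'fail': P(defective) = 0.8·0.1611 / (0.8·0.1611 + 0.5·0.8389) ≈ 0.2350

0.235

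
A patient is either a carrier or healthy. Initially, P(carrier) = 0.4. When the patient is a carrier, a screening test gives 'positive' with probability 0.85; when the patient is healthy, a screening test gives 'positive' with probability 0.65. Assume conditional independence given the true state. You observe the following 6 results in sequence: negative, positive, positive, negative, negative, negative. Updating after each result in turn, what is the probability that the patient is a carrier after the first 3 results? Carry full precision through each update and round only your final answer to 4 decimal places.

0.3282

Each posterior becomes the prior for the next update.
After 'negative': P(carrier) = 0.15·0.4000 / (0.15·0.4000 + 0.35·0.6000) ≈ 0.2222
After 'positive': P(carrier) = 0.85·0.2222 / (0.85·0.2222 + 0.65·0.7778) ≈ 0.2720
After 'positive': P(carrier) = 0.85·0.2720 / (0.85·0.2720 + 0.65·0.7280) ≈ 0.3282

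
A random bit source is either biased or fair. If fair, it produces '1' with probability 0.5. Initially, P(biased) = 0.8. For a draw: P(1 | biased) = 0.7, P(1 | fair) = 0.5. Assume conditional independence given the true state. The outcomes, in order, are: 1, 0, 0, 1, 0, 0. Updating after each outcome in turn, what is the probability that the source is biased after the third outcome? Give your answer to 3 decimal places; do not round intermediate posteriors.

0.668

After '1': P(biased) = 0.7·0.8000 / (0.7·0.8000 + 0.5·0.2000) ≈ 0.8485
After '0': P(biased) = 0.3·0.8485 / (0.3·0.8485 + 0.5·0.1515) ≈ 0.7706
After '0': P(biased) = 0.3·0.7706 / (0.3·0.7706 + 0.5·0.2294) ≈ 0.6684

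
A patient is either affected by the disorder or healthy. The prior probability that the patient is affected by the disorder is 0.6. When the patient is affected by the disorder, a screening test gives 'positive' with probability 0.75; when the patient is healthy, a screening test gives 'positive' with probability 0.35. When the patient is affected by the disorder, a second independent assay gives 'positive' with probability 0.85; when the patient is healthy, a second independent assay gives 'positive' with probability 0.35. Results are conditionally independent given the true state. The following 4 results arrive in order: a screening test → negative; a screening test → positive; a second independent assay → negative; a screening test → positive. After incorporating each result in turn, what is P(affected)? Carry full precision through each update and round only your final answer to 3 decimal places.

0.379

After a screening test='negative': P(affected) = 0.25·0.6000 / (0.25·0.6000 + 0.65·0.4000) ≈ 0.3659
After a screening test='positive': P(affected) = 0.75·0.3659 / (0.75·0.3659 + 0.35·0.6341) ≈ 0.5528
After a second independent assay='negative': P(affected) = 0.15·0.5528 / (0.15·0.5528 + 0.65·0.4472) ≈ 0.2220
After a screening test='positive': P(affected) = 0.75·0.2220 / (0.75·0.2220 + 0.35·0.7780) ≈ 0.3794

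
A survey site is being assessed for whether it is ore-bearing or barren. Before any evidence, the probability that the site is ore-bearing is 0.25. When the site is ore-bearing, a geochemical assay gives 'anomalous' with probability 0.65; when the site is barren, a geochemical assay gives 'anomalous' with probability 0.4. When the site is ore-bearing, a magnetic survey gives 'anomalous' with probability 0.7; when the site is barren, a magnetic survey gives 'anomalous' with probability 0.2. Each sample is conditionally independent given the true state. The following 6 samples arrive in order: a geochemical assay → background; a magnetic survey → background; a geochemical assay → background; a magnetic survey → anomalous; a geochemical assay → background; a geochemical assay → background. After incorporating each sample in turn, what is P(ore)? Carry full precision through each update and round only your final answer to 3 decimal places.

0.048

Each posterior becomes the prior for the next update.
After a geochemical assay='background': P(ore) = 0.35·0.2500 / (0.35·0.2500 + 0.6·0.7500) ≈ 0.1628
After a magnetic survey='background': P(ore) = 0.3·0.1628 / (0.3·0.1628 + 0.8·0.8372) ≈ 0.0680
After a geochemical assay='background': P(ore) = 0.35·0.0680 / (0.35·0.0680 + 0.6·0.9320) ≈ 0.0408
After a magnetic survey='anomalous': P(ore) = 0.7·0.0408 / (0.7·0.0408 + 0.2·0.9592) ≈ 0.1296
After a geochemical assay='background': P(ore) = 0.35·0.1296 / (0.35·0.1296 + 0.6·0.8704) ≈ 0.0799
After a geochemical assay='background': P(ore) = 0.35·0.0799 / (0.35·0.0799 + 0.6·0.9201) ≈ 0.0482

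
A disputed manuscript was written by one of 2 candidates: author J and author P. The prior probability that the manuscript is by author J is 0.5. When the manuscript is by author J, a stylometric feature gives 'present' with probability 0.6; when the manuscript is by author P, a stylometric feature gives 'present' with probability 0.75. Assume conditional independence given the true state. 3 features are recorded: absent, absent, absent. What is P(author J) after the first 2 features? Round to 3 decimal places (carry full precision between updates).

After 'absent': P(author J) = 0.4·0.5000 / (0.4·0.5000 + 0.25·0.5000) ≈ 0.6154
After 'absent': P(author J) = 0.4·0.6154 / (0.4·0.6154 + 0.25·0.3846) ≈ 0.7191

0.719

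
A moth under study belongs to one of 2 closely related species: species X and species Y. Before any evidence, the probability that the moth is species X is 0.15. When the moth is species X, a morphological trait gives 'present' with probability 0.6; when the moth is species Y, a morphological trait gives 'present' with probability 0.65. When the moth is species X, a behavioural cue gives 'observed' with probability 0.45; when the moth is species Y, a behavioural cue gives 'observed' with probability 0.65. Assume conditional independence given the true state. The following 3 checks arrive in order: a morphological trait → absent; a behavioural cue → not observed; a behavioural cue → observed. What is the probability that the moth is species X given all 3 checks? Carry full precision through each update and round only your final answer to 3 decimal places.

After a morphological trait='absent': P(species X) = 0.4·0.1500 / (0.4·0.1500 + 0.35·0.8500) ≈ 0.1678
After a behavioural cue='not observed': P(species X) = 0.55·0.1678 / (0.55·0.1678 + 0.35·0.8322) ≈ 0.2407
After a behavioural cue='observed': P(species X) = 0.45·0.2407 / (0.45·0.2407 + 0.65·0.7593) ≈ 0.1799

0.180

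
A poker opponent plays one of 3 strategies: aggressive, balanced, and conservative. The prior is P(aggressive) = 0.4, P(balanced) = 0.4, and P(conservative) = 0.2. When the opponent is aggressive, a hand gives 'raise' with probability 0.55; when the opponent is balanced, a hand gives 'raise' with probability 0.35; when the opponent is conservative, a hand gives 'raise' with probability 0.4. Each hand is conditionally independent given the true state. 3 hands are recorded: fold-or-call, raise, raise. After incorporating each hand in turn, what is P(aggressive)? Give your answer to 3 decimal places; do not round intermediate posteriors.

0.516

After 'fold-or-call': normaliser = 0.45·0.4000 + 0.65·0.4000 + 0.6·0.2000; P(aggressive) ≈ 0.3214, P(balanced) ≈ 0.4643, P(conservative) ≈ 0.2143
After 'raise': normaliser = 0.55·0.3214 + 0.35·0.4643 + 0.4·0.2143; P(aggressive) ≈ 0.4160, P(balanced) ≈ 0.3824, P(conservative) ≈ 0.2017
After 'raise': normaliser = 0.55·0.4160 + 0.35·0.3824 + 0.4·0.2017; P(aggressive) ≈ 0.5161, P(balanced) ≈ 0.3019, P(conservative) ≈ 0.1820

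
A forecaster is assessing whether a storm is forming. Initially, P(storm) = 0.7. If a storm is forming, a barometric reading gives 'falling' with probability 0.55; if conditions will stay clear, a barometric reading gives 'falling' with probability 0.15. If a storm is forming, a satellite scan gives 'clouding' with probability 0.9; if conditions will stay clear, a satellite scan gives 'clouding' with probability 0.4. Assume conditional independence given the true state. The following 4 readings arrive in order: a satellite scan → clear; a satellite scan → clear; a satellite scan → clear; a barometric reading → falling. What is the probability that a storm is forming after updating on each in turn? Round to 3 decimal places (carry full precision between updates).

After a satellite scan='clear': P(storm) = 0.1·0.7000 / (0.1·0.7000 + 0.6·0.3000) ≈ 0.2800
After a satellite scan='clear': P(storm) = 0.1·0.2800 / (0.1·0.2800 + 0.6·0.7200) ≈ 0.0609
After a satellite scan='clear': P(storm) = 0.1·0.0609 / (0.1·0.0609 + 0.6·0.9391) ≈ 0.0107
After a barometric reading='falling': P(storm) = 0.55·0.0107 / (0.55·0.0107 + 0.15·0.9893) ≈ 0.0381

0.038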